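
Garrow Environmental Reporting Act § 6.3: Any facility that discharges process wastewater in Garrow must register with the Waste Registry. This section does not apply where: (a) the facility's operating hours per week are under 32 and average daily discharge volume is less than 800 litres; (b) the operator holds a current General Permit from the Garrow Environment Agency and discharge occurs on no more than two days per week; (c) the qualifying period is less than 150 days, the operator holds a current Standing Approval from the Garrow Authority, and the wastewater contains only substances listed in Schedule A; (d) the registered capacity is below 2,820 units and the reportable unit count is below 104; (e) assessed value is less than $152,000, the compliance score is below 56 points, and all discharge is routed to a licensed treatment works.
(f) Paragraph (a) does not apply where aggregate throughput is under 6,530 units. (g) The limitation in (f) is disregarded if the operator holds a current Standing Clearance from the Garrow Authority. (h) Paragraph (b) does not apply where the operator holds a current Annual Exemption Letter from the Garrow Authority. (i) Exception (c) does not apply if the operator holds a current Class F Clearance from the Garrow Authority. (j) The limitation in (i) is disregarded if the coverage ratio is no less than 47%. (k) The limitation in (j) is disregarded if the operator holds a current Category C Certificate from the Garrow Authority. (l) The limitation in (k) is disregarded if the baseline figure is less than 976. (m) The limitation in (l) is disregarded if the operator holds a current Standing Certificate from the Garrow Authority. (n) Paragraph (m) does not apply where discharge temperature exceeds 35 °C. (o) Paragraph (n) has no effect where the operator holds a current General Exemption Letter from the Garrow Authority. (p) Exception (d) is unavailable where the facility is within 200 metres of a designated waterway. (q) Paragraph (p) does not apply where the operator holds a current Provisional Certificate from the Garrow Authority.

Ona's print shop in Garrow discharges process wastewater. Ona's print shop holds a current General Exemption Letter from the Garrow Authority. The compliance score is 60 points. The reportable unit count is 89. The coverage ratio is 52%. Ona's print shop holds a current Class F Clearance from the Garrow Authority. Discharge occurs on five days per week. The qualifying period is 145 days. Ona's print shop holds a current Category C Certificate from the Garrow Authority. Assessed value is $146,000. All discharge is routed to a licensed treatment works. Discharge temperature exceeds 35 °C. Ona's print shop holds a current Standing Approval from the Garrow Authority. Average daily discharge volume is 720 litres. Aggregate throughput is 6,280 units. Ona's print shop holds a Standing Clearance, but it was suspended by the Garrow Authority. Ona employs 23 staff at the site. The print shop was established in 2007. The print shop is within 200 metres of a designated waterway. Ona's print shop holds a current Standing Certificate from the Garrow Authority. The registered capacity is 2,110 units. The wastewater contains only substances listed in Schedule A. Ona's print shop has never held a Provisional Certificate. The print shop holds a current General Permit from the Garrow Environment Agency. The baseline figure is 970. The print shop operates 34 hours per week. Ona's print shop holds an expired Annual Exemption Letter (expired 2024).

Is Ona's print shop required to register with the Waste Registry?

Exception (a) does not apply: the facility's operating hours per week are 34, not under 32.
Exception (b) fails — discharge occurs on five days per week.
Exception (c)'s conditions are all satisfied: the qualifying period is 145 days, less than the 150 days limit; a current Standing Approval is held; the wastewater is Schedule-A-only. But applying paragraphs (i)–(o): (i) applies — a current Class F Clearance is held. (j) is triggered (the coverage ratio is 52%, meeting the 47% threshold), but is set aside by (k): (k) is triggered — a current Category C Certificate is held. (l) would limit (k) — the baseline figure is 970, less than the 976 limit — but (m) sets (l) aside: (m) operates against (l): a current Standing Certificate is held. (n) applies (discharge temperature exceeds 35 °C), but is itself disapplied by (o): (o) operates against (n): a current General Exemption Letter is held. So (c) is unavailable.
Exception (d): the registered capacity is 2,110 units, below the 2,820 units limit; the reportable unit count is 89, below the 104 limit — every condition holds. Turning to paragraphs (p)–(q): (p) is engaged — the print shop is within 200 m of a designated waterway. (q), which would lift (p), is not engaged — there is no Provisional Certificate in force. Exception (d) does not apply.
Exception (e) fails — the compliance score is 60 points, not below 56 points.
Every exception is unavailable, so the rule governs.

Yes — Ona's print shop must register with the Waste Registry.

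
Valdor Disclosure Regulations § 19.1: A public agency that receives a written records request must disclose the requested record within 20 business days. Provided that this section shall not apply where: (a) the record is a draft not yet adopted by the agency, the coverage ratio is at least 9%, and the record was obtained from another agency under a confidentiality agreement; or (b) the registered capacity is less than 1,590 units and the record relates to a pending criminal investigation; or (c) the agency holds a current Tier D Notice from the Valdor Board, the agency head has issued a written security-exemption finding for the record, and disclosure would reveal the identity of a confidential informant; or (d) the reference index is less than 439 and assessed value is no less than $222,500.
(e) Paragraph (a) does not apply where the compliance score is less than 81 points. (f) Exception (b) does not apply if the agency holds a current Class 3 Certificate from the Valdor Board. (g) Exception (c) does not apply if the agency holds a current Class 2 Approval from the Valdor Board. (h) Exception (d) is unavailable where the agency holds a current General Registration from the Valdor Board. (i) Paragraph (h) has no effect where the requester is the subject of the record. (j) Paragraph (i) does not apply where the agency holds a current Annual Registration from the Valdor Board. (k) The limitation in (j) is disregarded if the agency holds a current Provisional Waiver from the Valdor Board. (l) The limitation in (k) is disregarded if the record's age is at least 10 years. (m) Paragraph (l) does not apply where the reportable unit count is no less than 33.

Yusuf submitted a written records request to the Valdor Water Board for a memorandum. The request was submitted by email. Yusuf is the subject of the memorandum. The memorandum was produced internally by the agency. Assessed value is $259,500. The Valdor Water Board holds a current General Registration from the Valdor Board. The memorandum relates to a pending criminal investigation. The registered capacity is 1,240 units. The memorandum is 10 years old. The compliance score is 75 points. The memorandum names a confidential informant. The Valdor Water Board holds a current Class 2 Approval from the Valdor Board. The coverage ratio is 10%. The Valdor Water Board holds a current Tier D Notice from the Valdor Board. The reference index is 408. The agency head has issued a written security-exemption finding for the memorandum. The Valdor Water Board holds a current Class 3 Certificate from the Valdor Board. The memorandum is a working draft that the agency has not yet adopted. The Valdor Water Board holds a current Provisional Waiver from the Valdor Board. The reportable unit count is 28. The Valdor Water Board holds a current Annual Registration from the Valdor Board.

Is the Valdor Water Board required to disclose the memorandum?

Yes — the Valdor Water Board must disclose the memorandum.

Exception (a) fails — the memorandum was produced internally.
Exception (b) is satisfied on its face — the registered capacity is 1,240 units, less than the 1,590 units limit; the memorandum relates to a pending investigation. However, paragraph (f) must be considered: (f) applies — a current Class 3 Certificate is held. So (b) is unavailable.
Exception (c): a current Tier D Notice is held; a written security-exemption finding has been issued; the memorandum names a confidential informant — every condition holds. But: (g) operates — a current Class 2 Approval is held. (c) is therefore removed.
Exception (d)'s conditions are all satisfied: the reference index is 408, less than the 439 limit; assessed value is $259,500, meeting the $222,500 threshold. But: (h) operates against (d): a current General Registration is held. (i) would limit (h) — Yusuf is the subject of the memorandum — but (j) sets (i) aside: (j) is triggered — a current Annual Registration is held. (k) would limit (j) — a current Provisional Waiver is held — but (l) sets (k) aside: (l) operates against (k): the record's age is 10 years, meeting the 10 years threshold. (m), which would lift (l), is inapplicable — the reportable unit count is 28, short of 33. So (d) is unavailable.
Every exception is unavailable, so the rule governs.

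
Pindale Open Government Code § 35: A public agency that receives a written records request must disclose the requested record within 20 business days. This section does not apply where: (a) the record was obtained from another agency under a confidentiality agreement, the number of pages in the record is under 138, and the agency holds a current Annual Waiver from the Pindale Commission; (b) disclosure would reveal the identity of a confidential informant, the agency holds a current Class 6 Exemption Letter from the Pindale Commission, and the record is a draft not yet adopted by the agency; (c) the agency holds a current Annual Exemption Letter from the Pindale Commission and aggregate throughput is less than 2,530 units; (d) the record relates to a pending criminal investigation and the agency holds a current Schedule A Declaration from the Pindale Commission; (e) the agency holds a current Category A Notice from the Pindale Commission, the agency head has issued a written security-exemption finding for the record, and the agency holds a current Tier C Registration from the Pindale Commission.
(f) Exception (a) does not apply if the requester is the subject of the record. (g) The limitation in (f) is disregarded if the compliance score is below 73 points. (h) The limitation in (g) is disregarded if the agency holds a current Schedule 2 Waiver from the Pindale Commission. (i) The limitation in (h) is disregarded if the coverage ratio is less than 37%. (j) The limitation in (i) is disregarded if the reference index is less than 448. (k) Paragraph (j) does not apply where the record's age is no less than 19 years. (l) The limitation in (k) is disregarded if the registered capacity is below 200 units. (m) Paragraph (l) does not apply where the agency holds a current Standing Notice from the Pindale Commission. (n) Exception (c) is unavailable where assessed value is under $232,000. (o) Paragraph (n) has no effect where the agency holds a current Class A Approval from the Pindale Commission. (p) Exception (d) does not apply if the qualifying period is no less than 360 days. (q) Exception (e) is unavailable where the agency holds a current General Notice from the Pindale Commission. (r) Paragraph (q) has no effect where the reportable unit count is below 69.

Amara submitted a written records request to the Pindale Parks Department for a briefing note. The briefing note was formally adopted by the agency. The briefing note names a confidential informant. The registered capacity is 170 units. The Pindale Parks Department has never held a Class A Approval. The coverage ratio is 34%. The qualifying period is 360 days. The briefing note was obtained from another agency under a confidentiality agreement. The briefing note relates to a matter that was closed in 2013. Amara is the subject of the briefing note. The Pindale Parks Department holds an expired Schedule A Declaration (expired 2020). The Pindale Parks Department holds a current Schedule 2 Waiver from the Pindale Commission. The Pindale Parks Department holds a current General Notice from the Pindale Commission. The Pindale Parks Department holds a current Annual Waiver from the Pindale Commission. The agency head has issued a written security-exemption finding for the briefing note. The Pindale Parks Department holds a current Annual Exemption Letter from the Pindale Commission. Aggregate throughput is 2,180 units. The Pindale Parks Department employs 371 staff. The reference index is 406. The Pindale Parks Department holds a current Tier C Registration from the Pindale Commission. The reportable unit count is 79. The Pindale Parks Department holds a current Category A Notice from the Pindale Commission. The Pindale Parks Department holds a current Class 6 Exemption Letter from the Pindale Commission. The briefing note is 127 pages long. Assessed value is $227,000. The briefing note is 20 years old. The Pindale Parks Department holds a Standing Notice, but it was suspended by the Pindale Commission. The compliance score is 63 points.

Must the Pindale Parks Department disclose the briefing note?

Yes — the Pindale Parks Department must disclose the briefing note.

Exception (a): the briefing note was obtained under a confidentiality agreement; the number of pages in the record is 127, under the 138 limit; a current Annual Waiver is held — every condition holds. But: (f) is triggered — Amara is the subject of the briefing note. (g) is triggered (the compliance score is 63 points, below the 73 points limit), but yields to (h): (h) operates against (g): a current Schedule 2 Waiver is held. (i) would limit (h) — the coverage ratio is 34%, less than the 37% limit — but (j) sets (i) aside: (j) is engaged — the reference index is 406, less than the 448 limit. (k) applies (the record's age is 20 years, meeting the 19 years threshold), but is overridden by (l): (l) is triggered — the registered capacity is 170 units, below the 200 units limit. (m) is inapplicable (there is no Standing Notice in force), so (l) stands. (a) is therefore removed.
Exception (b) requires that the record is a draft not yet adopted by the agency; but the briefing note has been formally adopted, so (b) is unavailable.
Exception (c) is satisfied on its face — a current Annual Exemption Letter is held; aggregate throughput is 2,180 units, less than the 2,530 units limit. Turning to paragraphs (n)–(o): (n) is engaged — assessed value is $227,000, under the $232,000 limit. (o) is not triggered (no current Class A Approval is held), so (n) stands. So (c) is unavailable.
Exception (d) requires that the record relates to a pending criminal investigation; but the briefing note relates to a closed matter, so (d) is unavailable.
Exception (e): a current Category A Notice is held; a written security-exemption finding has been issued; a current Tier C Registration is held — every condition holds. But applying paragraphs (q)–(r): (q) operates against (e): a current General Notice is held. (r), which would lift (q), does not operate here — the reportable unit count is 79, not below 69. So (e) is unavailable.
Every exception is unavailable, so the rule governs.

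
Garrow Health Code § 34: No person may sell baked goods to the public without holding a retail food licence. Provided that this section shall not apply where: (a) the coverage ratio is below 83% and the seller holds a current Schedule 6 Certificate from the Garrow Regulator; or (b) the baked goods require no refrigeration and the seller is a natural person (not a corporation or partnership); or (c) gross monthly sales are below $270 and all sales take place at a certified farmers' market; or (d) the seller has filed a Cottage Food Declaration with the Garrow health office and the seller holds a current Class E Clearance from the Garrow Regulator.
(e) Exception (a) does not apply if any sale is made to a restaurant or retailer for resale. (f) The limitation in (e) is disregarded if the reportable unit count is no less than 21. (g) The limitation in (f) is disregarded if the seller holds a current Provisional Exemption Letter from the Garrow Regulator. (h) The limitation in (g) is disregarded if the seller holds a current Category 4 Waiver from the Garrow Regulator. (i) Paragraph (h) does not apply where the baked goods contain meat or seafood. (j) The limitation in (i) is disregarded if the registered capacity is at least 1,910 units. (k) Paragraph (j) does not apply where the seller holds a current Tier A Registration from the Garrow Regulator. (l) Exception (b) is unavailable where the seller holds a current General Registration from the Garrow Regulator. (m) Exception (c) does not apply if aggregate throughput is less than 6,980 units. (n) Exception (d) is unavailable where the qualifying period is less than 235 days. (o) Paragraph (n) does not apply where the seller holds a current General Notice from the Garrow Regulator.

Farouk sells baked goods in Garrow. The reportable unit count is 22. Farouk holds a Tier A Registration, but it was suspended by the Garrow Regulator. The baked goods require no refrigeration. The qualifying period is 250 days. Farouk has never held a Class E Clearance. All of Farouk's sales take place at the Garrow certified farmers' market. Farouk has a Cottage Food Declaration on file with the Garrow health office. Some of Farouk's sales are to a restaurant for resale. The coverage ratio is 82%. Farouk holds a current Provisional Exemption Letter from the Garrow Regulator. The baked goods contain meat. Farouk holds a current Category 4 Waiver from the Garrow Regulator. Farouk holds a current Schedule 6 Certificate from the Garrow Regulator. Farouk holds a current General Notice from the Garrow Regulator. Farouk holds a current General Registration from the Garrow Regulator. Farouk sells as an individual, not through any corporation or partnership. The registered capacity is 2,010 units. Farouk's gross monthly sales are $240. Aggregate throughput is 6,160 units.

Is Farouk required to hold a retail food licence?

No — exception (a) applies; Farouk is not required to hold a retail food licence.

Exception (a): the coverage ratio is 82%, below the 83% limit; a current Schedule 6 Certificate is held — every condition holds. Under paragraphs (e)–(k): (e) would limit (a) — some sales are to a restaurant for resale — but (f) sets (e) aside: (f) applies — the reportable unit count is 22, meeting the 21 threshold. (g) would limit (f) — a current Provisional Exemption Letter is held — but (h) sets (g) aside: (h) operates against (g): a current Category 4 Waiver is held. (i) would limit (h) — the baked goods contain meat — but (j) sets (i) aside: (j) operates against (i): the registered capacity is 2,010 units, meeting the 1,910 units threshold. (k) does not operate here (there is no Tier A Registration in force), so (j) stands. Exception (a) stands.
Exception (b): the baked goods are shelf-stable; the seller is a natural person — every condition holds. But applying paragraph (l): (l) operates against (b): a current General Registration is held. Exception (b) does not apply.
Exception (c): gross monthly sales are $240, below the $270 limit; all sales are at a certified farmers' market — every condition holds. But: (m) operates against (c): aggregate throughput is 6,160 units, less than the 6,980 units limit. So (c) is unavailable.
Exception (d) fails — the Class E Clearance is not current.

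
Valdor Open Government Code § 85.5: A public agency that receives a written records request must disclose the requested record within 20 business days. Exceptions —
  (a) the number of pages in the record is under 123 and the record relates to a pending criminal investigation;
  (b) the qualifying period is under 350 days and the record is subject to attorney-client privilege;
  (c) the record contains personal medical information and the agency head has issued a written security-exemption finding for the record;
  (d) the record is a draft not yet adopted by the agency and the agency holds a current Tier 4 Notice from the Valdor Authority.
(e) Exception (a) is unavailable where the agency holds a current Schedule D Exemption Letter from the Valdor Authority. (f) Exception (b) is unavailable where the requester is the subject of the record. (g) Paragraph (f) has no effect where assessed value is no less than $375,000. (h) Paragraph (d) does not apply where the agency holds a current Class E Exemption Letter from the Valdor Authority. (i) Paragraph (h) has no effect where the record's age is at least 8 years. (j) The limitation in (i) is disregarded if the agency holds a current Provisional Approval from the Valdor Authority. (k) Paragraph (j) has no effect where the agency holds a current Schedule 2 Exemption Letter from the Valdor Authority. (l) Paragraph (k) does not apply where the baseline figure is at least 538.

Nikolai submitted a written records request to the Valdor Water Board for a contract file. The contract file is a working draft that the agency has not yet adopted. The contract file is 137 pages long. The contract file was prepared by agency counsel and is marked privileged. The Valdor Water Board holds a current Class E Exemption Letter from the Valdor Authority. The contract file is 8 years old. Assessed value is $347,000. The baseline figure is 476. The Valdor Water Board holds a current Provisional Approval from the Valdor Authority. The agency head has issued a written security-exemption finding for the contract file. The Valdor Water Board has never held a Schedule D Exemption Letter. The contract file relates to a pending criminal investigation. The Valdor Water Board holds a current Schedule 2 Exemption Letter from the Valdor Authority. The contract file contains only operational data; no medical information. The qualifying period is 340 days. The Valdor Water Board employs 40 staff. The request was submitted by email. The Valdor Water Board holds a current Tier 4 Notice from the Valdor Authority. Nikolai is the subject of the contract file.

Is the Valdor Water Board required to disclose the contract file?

Exception (a) requires that the number of pages in the record is under 123; but the number of pages in the record is 137, not under 123, so (a) is unavailable.
Exception (b) is satisfied on its face — the qualifying period is 340 days, under the 350 days limit; the contract file is privileged. But: (f) operates against (b): Nikolai is the subject of the contract file. (g) is not engaged (assessed value is $347,000, short of $375,000), so (f) stands. (b) is therefore removed.
Exception (c) does not apply: the contract file contains only operational data.
Exception (d)'s conditions are all satisfied: the contract file is an unadopted draft; a current Tier 4 Notice is held. Applying paragraphs (h)–(l): (h) is engaged (a current Class E Exemption Letter is held), but is itself disapplied by (i): (i) operates against (h): the record's age is 8 years, meeting the 8 years threshold. (j) would limit (i) — a current Provisional Approval is held — but (k) sets (j) aside: (k) operates against (j): a current Schedule 2 Exemption Letter is held. (l), which would lift (k), is not triggered — the baseline figure is 476, short of 538. So (d) applies.

No — exception (d) applies; the Valdor Water Board is not required to disclose the contract file.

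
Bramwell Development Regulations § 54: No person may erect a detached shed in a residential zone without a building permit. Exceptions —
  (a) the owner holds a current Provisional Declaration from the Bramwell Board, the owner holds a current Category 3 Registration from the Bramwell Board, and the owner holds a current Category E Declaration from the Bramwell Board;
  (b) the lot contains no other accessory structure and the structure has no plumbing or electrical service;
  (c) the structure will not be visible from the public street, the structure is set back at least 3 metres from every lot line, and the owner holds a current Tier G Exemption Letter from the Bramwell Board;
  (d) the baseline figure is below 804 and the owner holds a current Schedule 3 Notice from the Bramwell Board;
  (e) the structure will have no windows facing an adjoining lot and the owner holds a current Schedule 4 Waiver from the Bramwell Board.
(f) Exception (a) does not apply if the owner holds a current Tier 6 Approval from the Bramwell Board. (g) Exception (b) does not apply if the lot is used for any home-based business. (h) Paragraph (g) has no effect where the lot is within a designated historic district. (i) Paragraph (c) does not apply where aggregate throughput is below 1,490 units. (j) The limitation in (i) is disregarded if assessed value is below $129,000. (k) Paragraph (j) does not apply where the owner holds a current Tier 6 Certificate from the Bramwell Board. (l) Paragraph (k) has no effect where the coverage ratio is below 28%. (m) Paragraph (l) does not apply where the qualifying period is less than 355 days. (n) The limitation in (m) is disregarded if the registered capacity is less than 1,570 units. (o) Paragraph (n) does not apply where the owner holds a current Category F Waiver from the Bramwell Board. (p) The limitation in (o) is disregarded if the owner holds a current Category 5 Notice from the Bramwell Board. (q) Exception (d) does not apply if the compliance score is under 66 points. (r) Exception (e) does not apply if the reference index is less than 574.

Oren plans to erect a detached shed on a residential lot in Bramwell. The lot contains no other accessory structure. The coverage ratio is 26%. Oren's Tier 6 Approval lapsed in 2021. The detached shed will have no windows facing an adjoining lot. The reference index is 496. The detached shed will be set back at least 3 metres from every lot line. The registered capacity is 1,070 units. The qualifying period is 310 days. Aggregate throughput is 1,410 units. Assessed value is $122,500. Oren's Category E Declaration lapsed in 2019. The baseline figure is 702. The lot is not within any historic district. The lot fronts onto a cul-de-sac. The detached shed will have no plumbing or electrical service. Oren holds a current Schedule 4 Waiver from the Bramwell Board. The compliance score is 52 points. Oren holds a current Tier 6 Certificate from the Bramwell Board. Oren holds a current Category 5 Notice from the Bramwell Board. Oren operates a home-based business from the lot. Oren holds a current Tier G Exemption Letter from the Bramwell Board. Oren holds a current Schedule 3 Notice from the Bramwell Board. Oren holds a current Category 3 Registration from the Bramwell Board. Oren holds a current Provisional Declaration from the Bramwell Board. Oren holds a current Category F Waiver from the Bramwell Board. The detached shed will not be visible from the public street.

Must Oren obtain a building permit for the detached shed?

No — exception (c) applies; Oren does not need a building permit.

Exception (a) requires that the owner holds a current Category E Declaration from the Bramwell Board; but there is no Category E Declaration in force, so (a) is unavailable.
All of (b)'s requirements are met (the lot has no other accessory structure; there is no plumbing or electrical service). But: (g) applies — a home-based business operates on the lot. (h), which would lift (g), does not operate here — the lot is not in a historic district. Exception (b) does not apply.
Exception (c) is satisfied on its face — the structure will not be visible from the street; the setback is at least 3 m on every side; a current Tier G Exemption Letter is held. Under paragraphs (i)–(p): (i) operates (aggregate throughput is 1,410 units, below the 1,490 units limit), but is itself disapplied by (j): (j) operates against (i): assessed value is $122,500, below the $129,000 limit. (k) is triggered (a current Tier 6 Certificate is held), but is overridden by (l): (l) operates — the coverage ratio is 26%, below the 28% limit. (m) would limit (l) — the qualifying period is 310 days, less than the 355 days limit — but (n) sets (m) aside: (n) operates against (m): the registered capacity is 1,070 units, less than the 1,570 units limit. (o) would limit (n) — a current Category F Waiver is held — but (p) sets (o) aside: (p) operates against (o): a current Category 5 Notice is held. So (c) applies.
Exception (d)'s conditions are all satisfied: the baseline figure is 702, below the 804 limit; a current Schedule 3 Notice is held. But: (q) applies — the compliance score is 52 points, under the 66 points limit. (d) is therefore removed.
Exception (e): no windows face an adjoining lot; a current Schedule 4 Waiver is held — every condition holds. Turning to paragraph (r): (r) operates — the reference index is 496, less than the 574 limit. So (e) is unavailable.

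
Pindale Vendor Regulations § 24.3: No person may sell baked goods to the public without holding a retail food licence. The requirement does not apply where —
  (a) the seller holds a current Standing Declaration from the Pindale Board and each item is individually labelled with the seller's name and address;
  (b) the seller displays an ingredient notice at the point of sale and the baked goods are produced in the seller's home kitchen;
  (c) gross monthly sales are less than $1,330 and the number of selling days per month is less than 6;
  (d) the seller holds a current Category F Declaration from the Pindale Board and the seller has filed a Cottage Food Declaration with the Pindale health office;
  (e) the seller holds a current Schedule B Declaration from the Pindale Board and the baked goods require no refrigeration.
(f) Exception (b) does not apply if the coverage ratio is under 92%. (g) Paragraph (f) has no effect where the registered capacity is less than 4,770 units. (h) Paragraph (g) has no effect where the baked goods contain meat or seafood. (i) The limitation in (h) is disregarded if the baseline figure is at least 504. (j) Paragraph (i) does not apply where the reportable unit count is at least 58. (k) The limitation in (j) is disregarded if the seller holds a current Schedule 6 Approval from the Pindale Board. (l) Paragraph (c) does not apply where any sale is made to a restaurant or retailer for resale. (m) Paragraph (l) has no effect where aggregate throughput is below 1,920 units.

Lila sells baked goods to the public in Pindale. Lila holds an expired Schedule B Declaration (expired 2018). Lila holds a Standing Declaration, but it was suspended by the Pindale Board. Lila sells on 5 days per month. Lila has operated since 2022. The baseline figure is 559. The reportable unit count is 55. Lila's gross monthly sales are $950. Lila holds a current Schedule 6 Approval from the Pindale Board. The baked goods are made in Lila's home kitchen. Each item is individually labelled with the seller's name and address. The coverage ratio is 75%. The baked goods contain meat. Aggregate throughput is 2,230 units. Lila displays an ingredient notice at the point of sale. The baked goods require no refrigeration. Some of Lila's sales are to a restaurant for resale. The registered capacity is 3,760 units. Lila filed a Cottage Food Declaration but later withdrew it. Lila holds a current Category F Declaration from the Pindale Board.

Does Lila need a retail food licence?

Exception (a) requires that the seller holds a current Standing Declaration from the Pindale Board; but there is no Standing Declaration in force, so (a) is unavailable.
All of (b)'s requirements are met (an ingredient notice is displayed; the baked goods are home-kitchen produced). As to paragraphs (f)–(k): (f) would limit (b) — the coverage ratio is 75%, under the 92% limit — but (g) sets (f) aside: (g) operates — the registered capacity is 3,760 units, less than the 4,770 units limit. (h) would limit (g) — the baked goods contain meat — but (i) sets (h) aside: (i) operates against (h): the baseline figure is 559, meeting the 504 threshold. (j) is inapplicable (the reportable unit count is 55, short of 58), so (i) stands. Exception (b) stands.
Exception (c): gross monthly sales are $950, less than the $1,330 limit; the number of selling days per month is 5, less than the 6 limit — every condition holds. But: (l) applies — some sales are to a restaurant for resale. (m), which would lift (l), is not triggered — aggregate throughput is 2,230 units, not below 1,920 units. (c) is therefore removed.
Exception (d) requires that the seller has filed a Cottage Food Declaration with the Pindale health office; but the Cottage Food Declaration was withdrawn, so (d) is unavailable.
Exception (e) fails — no current Schedule B Declaration is held.

No — exception (b) applies; Lila is not required to hold a retail food licence.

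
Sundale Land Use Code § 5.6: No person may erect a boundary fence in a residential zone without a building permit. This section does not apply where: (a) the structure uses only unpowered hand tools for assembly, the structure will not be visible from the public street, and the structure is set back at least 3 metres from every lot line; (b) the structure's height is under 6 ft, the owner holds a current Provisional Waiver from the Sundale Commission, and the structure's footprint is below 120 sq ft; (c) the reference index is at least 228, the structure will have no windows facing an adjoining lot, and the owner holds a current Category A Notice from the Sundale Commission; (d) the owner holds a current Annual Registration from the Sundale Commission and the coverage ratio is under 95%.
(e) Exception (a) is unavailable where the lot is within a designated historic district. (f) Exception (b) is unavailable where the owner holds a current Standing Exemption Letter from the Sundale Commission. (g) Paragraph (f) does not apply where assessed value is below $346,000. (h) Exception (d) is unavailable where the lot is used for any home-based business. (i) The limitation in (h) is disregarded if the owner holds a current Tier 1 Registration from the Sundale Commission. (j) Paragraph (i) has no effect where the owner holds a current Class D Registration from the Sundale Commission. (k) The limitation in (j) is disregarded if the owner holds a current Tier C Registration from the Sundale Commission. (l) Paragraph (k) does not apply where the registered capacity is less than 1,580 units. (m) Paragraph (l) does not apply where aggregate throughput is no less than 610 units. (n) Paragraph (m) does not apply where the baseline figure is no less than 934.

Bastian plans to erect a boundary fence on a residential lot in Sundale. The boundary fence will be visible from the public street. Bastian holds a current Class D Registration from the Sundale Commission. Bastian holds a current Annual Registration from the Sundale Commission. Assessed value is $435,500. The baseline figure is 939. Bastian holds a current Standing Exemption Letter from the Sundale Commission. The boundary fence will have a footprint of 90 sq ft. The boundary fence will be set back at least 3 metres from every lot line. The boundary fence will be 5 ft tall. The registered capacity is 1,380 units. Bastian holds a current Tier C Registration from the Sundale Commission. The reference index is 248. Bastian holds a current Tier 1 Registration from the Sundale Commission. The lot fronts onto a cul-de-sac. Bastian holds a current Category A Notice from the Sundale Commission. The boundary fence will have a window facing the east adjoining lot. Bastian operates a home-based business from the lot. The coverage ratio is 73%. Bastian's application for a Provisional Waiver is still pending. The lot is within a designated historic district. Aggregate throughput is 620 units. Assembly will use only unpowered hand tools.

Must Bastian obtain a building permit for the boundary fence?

Yes — Bastian must obtain a building permit.

Exception (a) requires that the structure will not be visible from the public street; but the structure will be visible from the street, so (a) is unavailable.
Exception (b) fails — no current Provisional Waiver is held.
Exception (c) fails — a window faces an adjoining lot.
Exception (d): a current Annual Registration is held; the coverage ratio is 73%, under the 95% limit — every condition holds. However, paragraphs (h)–(n) must be considered: (h) is triggered — a home-based business operates on the lot. (i) is triggered (a current Tier 1 Registration is held), but is overridden by (j): (j) is triggered — a current Class D Registration is held. (k) would limit (j) — a current Tier C Registration is held — but (l) sets (k) aside: (l) operates against (k): the registered capacity is 1,380 units, less than the 1,580 units limit. (m) operates (aggregate throughput is 620 units, meeting the 610 units threshold), but is displaced by (n): (n) is triggered — the baseline figure is 939, meeting the 934 threshold. So (d) is unavailable.
No exception applies. The general rule governs.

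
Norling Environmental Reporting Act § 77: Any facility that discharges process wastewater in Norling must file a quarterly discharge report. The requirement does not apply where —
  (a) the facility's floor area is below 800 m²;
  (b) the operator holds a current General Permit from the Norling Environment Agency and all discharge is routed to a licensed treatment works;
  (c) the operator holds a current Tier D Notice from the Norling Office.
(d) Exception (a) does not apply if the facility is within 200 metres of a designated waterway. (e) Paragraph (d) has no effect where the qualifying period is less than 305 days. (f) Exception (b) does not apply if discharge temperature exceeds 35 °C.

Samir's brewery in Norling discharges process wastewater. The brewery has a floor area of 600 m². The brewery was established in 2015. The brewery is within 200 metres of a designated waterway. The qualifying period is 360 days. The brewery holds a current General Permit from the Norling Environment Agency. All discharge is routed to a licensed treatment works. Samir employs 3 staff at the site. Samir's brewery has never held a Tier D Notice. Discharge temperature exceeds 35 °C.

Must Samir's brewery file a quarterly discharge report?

Yes — Samir's brewery must file a quarterly discharge report.

All of (a)'s requirements are met (the facility's floor area is 600 m², below the 800 m² limit). However, paragraphs (d)–(e) must be considered: (d) operates — the brewery is within 200 m of a designated waterway. (e) does not operate here (the qualifying period is 360 days, not less than 305 days), so (d) stands. Exception (a) does not apply.
Exception (b) is satisfied on its face — a current General Permit is held; discharge is routed to a licensed treatment works. But: (f) is engaged — discharge temperature exceeds 35 °C. (b) is therefore removed.
Exception (c) requires that the operator holds a current Tier D Notice from the Norling Office; but no current Tier D Notice is held, so (c) is unavailable.
No exception displaces § 77.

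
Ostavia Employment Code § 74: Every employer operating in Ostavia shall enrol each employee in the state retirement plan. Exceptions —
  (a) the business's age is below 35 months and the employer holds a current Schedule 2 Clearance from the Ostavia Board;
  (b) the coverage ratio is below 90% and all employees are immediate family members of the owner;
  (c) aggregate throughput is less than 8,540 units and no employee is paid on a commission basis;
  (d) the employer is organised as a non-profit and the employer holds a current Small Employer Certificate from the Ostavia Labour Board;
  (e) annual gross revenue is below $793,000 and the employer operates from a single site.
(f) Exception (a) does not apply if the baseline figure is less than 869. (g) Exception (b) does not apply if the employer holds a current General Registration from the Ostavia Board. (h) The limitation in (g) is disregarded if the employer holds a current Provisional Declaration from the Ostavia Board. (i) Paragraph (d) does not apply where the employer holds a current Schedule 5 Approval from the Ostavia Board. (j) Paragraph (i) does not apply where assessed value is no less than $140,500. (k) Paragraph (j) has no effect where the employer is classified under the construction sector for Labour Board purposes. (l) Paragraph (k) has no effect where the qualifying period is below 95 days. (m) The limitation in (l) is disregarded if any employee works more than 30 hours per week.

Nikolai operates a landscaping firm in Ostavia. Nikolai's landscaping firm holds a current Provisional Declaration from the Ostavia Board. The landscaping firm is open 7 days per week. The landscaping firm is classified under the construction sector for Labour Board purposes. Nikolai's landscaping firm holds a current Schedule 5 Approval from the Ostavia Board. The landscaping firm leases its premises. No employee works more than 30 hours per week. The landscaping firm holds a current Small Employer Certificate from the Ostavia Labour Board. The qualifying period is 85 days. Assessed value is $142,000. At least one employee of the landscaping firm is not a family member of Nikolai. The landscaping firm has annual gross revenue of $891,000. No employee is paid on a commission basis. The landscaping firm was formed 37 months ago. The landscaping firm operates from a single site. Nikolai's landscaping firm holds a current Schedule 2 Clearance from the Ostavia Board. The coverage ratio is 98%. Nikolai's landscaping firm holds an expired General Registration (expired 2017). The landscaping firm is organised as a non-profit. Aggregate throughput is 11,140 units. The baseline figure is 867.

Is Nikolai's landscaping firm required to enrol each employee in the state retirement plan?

No — exception (d) applies; Nikolai's landscaping firm is not required to enrol each employee in the state retirement plan.

Exception (a) requires that the business's age is below 35 months; but the business's age is 37 months, not below 35 months, so (a) is unavailable.
Exception (b) fails — the coverage ratio is 98%, not below 90%.
Exception (c) does not apply: aggregate throughput is 11,140 units, not less than 8,540 units.
Exception (d): the employer is a non-profit; a current Small Employer Certificate is held — every condition holds. Applying paragraphs (i)–(m): (i) would limit (d) — a current Schedule 5 Approval is held — but (j) sets (i) aside: (j) is engaged — assessed value is $142,000, meeting the $140,500 threshold. (k) is triggered (the landscaping firm is classified under the construction sector), but is overridden by (l): (l) operates against (k): the qualifying period is 85 days, below the 95 days limit. (m), which would lift (l), does not operate here — no employee exceeds 30 hours/week. (d) remains available.
Exception (e) does not apply: annual gross revenue is $891,000, not below $793,000.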